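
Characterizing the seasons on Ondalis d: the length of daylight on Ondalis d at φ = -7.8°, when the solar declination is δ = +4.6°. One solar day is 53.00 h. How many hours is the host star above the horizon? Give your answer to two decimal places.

26.31 h

cos H₀ = −tan φ · tan δ = −tan(-7.8°) × tan(+4.600°) = 0.0110, so H₀ = 1.5598 rad = 89.37°.
Daylight = 2H₀/(2π) × 53.00 h = (1.5598/π) × 53.00 = 26.31 h.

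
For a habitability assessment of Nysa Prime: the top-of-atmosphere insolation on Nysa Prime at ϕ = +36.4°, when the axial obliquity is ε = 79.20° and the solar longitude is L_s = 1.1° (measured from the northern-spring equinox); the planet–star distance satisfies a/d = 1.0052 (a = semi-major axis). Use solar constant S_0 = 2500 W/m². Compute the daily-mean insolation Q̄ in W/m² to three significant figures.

Solar declination: sin δ = sin ε · sin L_s = sin 79.20° × sin 1.1° = 0.01886, so δ = +1.081°.
cos h₀ = −tan(+36.4°) tan(+1.081°) = -0.0139, h₀ = 1.5847 rad.
Bracket: h₀ sin ϕ sin δ + cos ϕ cos δ sin h₀ = 1.5847×0.59342×0.01886 + 0.80489×0.99982×0.99990 = 0.017736 + 0.804665 = 0.822401.
Inverse-square distance factor (a/d)² = 1.0052² = 1.010427.
Q̄ = (S_0/π) × 1.010427 × [bracket] = (2500/π) × 1.010427 × 0.822401 = 661.3 W/m².

Q̄ ≈ 661 W/m²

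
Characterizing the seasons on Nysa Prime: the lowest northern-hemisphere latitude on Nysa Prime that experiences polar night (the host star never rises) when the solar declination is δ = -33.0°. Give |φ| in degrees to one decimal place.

|φ| = 57.0°

Polar night requires cos H₀ = −tan φ tan δ ≥ 1, i.e. tan φ tan δ ≤ −1.
The boundary is |tan φ| · |tan δ| = 1, so |φ| = 90° − |δ| = 90° − 33.0° = 57.0° in the northern hemisphere.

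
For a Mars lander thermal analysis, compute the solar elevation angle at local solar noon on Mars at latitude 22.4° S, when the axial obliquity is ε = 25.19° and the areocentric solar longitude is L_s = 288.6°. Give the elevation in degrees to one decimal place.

sin δ = sin 25.19° × sin 288.6° = -0.40339, so δ = -23.790°.
At local noon the hour angle is zero, so the zenith angle equals |ϕ − δ| = |-22.4° − (-23.790°)| = 1.390°.
Elevation = 90° − 1.390° = 88.6°.

88.6°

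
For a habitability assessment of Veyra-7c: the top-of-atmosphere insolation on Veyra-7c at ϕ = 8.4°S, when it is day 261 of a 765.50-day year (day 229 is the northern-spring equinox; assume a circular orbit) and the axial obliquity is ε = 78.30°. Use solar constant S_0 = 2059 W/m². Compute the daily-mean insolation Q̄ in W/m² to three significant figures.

Q̄ ≈ 589 W/m²

Solar longitude: L_s = 360° × (261 − 229)/765.50 = 15.049°.
sin δ = sin 78.30° × sin 15.049° = 0.25425, so δ = +14.729°.
cos h₀ = −tan(-8.4°) tan(+14.729°) = 0.0388, h₀ = 1.5320 rad.
Bracket: h₀ sin ϕ sin δ + cos ϕ cos δ sin h₀ = 1.5320×-0.14608×0.25425 + 0.98927×0.96714×0.99925 = -0.056900 + 0.956045 = 0.899145.
Q̄ = (S_0/π) × [bracket] = (2059/π) × 0.899145 = 589.3 W/m².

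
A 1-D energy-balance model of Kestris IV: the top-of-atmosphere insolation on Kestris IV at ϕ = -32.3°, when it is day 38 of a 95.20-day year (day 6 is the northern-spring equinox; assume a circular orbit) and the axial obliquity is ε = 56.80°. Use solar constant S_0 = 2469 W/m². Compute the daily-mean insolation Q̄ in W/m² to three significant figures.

Solar longitude: L_s = 360° × (38 − 6)/95.20 = 121.008°.
sin δ = sin 56.80° × sin 121.008° = 0.71718, so δ = +45.822°.
cos h₀ = −tan(-32.3°) tan(+45.822°) = 0.6506, h₀ = 0.8624 rad.
Bracket: h₀ sin ϕ sin δ + cos ϕ cos δ sin h₀ = 0.8624×-0.53435×0.71718 + 0.84526×0.69688×0.75943 = -0.330493 + 0.447338 = 0.116845.
Q̄ = (S_0/π) × [bracket] = (2469/π) × 0.116845 = 91.83 W/m².

Q̄ ≈ 91.8 W/m²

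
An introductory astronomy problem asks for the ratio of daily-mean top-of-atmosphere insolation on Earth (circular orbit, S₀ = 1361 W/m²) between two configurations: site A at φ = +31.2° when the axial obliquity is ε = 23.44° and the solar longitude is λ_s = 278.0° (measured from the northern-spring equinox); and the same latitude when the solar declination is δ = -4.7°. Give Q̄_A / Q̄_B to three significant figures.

— Configuration A (φ=+31.2°):
Solar declination: sin δ = sin ε · sin λ_s = sin 23.44° × sin 278.0° = -0.39392, so δ = -23.198°.
cos H₀ = −tan(+31.2°) tan(-23.198°) = 0.2596, H₀ = 1.3082 rad.
Bracket: H₀ sin φ sin δ + cos φ cos δ sin H₀ = 1.3082×0.51803×-0.39392 + 0.85536×0.91915×0.96573 = -0.266954 + 0.759261 = 0.492307.
Q̄ = (S₀/π) × [bracket] = (1361/π) × 0.492307 = 213.28 W/m².
— Configuration B (φ=+31.2°):
cos H₀ = −tan(+31.2°) tan(-4.700°) = 0.0498, H₀ = 1.5210 rad.
Bracket: H₀ sin φ sin δ + cos φ cos δ sin H₀ = 1.5210×0.51803×-0.08194 + 0.85536×0.99664×0.99876 = -0.064562 + 0.851429 = 0.786867.
Q̄ = (S₀/π) × [bracket] = (1361/π) × 0.786867 = 340.89 W/m².
Ratio Q̄_A / Q̄_B = 213.28 / 340.89 = 0.6257.

Q̄_A / Q̄_B ≈ 0.626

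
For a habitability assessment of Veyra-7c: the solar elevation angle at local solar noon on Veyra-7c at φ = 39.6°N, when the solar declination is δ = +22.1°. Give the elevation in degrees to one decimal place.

At local noon the hour angle is zero, so the zenith angle equals |φ − δ| = |+39.6° − (+22.100°)| = 17.500°.
Elevation = 90° − 17.500° = 72.5°.

72.5°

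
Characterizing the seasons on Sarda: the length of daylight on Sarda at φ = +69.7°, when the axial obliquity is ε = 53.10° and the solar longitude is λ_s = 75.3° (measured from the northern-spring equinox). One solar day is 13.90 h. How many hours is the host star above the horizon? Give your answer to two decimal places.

Solar declination: sin δ = sin ε · sin λ_s = sin 53.10° × sin 75.3° = 0.77351, so δ = +50.670°.
Sunrise equation: cos H₀ = −tan φ · tan δ = -3.2993 ≤ −1, so the host star never sets (polar day) and H₀ = π.
Daylight = 2H₀/(2π) × 13.90 h = (3.1416/π) × 13.90 = 13.90 h.

13.90 h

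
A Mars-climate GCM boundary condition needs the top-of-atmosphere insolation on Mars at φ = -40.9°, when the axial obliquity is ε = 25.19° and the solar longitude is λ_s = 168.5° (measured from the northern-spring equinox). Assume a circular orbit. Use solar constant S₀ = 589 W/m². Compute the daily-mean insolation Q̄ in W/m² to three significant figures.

Solar declination: sin δ = sin ε · sin λ_s = sin 25.19° × sin 168.5° = 0.08486, so δ = +4.868°.
cos H₀ = −tan(-40.9°) tan(+4.868°) = 0.0738, H₀ = 1.4970 rad.
Bracket: H₀ sin φ sin δ + cos φ cos δ sin H₀ = 1.4970×-0.65474×0.08486 + 0.75585×0.99639×0.99728 = -0.083175 + 0.751073 = 0.667898.
Q̄ = (S₀/π) × [bracket] = (589/π) × 0.667898 = 125.2 W/m².

Q̄ ≈ 125 W/m²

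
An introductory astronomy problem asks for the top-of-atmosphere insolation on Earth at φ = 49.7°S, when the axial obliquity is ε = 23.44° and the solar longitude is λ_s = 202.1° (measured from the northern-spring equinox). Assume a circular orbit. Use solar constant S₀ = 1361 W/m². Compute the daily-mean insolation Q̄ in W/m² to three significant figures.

Solar declination: sin δ = sin ε · sin λ_s = sin 23.44° × sin 202.1° = -0.14966, so δ = -8.607°.
cos H₀ = −tan(-49.7°) tan(-8.607°) = -0.1785, H₀ = 1.7502 rad.
Bracket: H₀ sin φ sin δ + cos φ cos δ sin H₀ = 1.7502×-0.76267×-0.14966 + 0.64679×0.98874×0.98394 = 0.199770 + 0.629237 = 0.829007.
Q̄ = (S₀/π) × [bracket] = (1361/π) × 0.829007 = 359.1 W/m².

Q̄ ≈ 359 W/m²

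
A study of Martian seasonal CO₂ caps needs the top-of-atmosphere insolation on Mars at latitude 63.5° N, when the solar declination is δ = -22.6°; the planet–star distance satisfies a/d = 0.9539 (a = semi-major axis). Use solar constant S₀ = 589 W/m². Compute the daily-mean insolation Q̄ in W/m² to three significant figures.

Q̄ ≈ 4.48 W/m²

cos H₀ = −tan(+63.5°) tan(-22.600°) = 0.8349, H₀ = 0.5829 rad.
Bracket: H₀ sin φ sin δ + cos φ cos δ sin H₀ = 0.5829×0.89493×-0.38430 + 0.44620×0.92321×0.55042 = -0.200472 + 0.226738 = 0.026266.
Inverse-square distance factor (a/d)² = 0.9539² = 0.909925.
Q̄ = (S₀/π) × 0.909925 × [bracket] = (589/π) × 0.909925 × 0.026266 = 4.481 W/m².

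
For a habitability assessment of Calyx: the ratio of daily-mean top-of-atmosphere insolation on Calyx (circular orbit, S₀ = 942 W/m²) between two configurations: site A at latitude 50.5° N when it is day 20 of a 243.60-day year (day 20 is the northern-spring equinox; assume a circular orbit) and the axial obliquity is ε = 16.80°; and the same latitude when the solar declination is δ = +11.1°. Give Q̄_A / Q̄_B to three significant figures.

— Configuration A (φ=+50.5°):
Solar longitude: λ_s = 360° × (20 − 20)/243.60 = 0.000°.
sin δ = sin 16.80° × sin 0.000° = 0.00000, so δ = +0.000°.
cos H₀ = −tan(+50.5°) tan(+0.000°) = -0.0000, H₀ = 1.5708 rad.
Bracket: H₀ sin φ sin δ + cos φ cos δ sin H₀ = 1.5708×0.77162×0.00000 + 0.63608×1.00000×1.00000 = 0.000000 + 0.636080 = 0.636080.
Q̄ = (S₀/π) × [bracket] = (942/π) × 0.636080 = 190.73 W/m².
— Configuration B (φ=+50.5°):
cos H₀ = −tan(+50.5°) tan(+11.100°) = -0.2380, H₀ = 1.8111 rad.
Bracket: H₀ sin φ sin δ + cos φ cos δ sin H₀ = 1.8111×0.77162×0.19252 + 0.63608×0.98129×0.97127 = 0.269043 + 0.606246 = 0.875289.
Q̄ = (S₀/π) × [bracket] = (942/π) × 0.875289 = 262.45 W/m².
Ratio Q̄_A / Q̄_B = 190.73 / 262.45 = 0.7267.

Q̄_A / Q̄_B ≈ 0.727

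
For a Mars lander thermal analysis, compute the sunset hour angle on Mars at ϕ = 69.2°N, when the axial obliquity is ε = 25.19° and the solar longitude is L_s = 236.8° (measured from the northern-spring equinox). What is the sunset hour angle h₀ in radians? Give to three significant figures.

Solar declination: sin δ = sin ε · sin L_s = sin 25.19° × sin 236.8° = -0.35614, so δ = -20.864°.
cos h₀ = −tan ϕ · tan δ = 1.0033 ≥ 1, so the Sun never rises (polar night) and h₀ = 0.

h₀ = 0.00 rad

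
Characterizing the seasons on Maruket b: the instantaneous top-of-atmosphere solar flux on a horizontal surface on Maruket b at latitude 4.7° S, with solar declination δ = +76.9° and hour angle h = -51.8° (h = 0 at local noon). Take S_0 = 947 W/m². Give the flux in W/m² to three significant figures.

cos θ_z = sin ϕ sin δ + cos ϕ cos δ cos h = -0.079806 + 0.139692 = 0.059886.
Flux = S_0 · cos θ_z = 947 × 0.059886 = 56.71 W/m².

56.7 W/m²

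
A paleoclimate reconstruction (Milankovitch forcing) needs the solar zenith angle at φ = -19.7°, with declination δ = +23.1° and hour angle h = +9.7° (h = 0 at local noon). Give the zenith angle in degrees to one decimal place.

cos θ_z = sin φ sin δ + cos φ cos δ cos h = -0.132255 + 0.853604 = 0.721349.
θ_z = arccos(0.721349) = 43.8°.

θ_z = 43.8°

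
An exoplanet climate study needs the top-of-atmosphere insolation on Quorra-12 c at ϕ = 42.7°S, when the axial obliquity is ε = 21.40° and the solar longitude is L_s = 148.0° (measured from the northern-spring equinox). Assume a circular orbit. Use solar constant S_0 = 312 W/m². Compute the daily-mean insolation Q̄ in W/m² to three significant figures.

Q̄ ≈ 52.3 W/m²

Solar declination: sin δ = sin ε · sin L_s = sin 21.40° × sin 148.0° = 0.19336, so δ = +11.149°.
cos h₀ = −tan(-42.7°) tan(+11.149°) = 0.1819, h₀ = 1.3879 rad.
Bracket: h₀ sin ϕ sin δ + cos ϕ cos δ sin h₀ = 1.3879×-0.67816×0.19336 + 0.73491×0.98113×0.98333 = -0.181994 + 0.709022 = 0.527028.
Q̄ = (S_0/π) × [bracket] = (312/π) × 0.527028 = 52.34 W/m².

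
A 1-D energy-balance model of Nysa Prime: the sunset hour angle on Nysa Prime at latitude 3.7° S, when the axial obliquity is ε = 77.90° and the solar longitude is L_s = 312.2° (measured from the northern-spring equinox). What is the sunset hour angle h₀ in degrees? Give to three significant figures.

Solar declination: sin δ = sin ε · sin L_s = sin 77.90° × sin 312.2° = -0.72435, so δ = -46.414°.
cos h₀ = −tan ϕ · tan δ = −tan(-3.7°) × tan(-46.414°) = -0.0679, so h₀ = 1.6388 rad = 93.90°.

h₀ = 93.9°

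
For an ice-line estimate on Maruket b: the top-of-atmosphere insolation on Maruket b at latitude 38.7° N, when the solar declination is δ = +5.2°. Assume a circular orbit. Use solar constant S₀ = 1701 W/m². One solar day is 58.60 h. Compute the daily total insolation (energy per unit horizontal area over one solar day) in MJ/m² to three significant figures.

cos H₀ = −tan(+38.7°) tan(+5.200°) = -0.0729, H₀ = 1.6438 rad.
Bracket: H₀ sin φ sin δ + cos φ cos δ sin H₀ = 1.6438×0.62524×0.09063 + 0.78043×0.99588×0.99734 = 0.093147 + 0.775147 = 0.868294.
Q̄ = (S₀/π) × [bracket] = (1701/π) × 0.868294 = 470.13 W/m².
Daily total = Q̄ × 58.60 h × 3600 s/h = 470.13 × 58.60 × 3600 / 10⁶ = 99.18 MJ/m².

99.2 MJ/m²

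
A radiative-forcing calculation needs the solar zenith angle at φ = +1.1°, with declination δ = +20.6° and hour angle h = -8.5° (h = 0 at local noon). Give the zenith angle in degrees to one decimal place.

θ_z = 21.2°

cos θ_z = sin φ sin δ + cos φ cos δ cos h = 0.006754 + 0.925607 = 0.932361.
θ_z = arccos(0.932361) = 21.2°.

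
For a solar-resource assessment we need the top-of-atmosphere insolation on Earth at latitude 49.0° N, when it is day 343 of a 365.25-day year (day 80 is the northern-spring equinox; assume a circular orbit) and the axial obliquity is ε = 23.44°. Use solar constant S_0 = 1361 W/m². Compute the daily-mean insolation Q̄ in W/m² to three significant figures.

Q̄ ≈ 92.8 W/m²

Solar longitude: L_s = 360° × (343 − 80)/365.25 = 259.220°.
sin δ = sin 23.44° × sin 259.220° = -0.39077, so δ = -23.002°.
cos h₀ = −tan(+49.0°) tan(-23.002°) = 0.4884, h₀ = 1.0606 rad.
Bracket: h₀ sin ϕ sin δ + cos ϕ cos δ sin h₀ = 1.0606×0.75471×-0.39077 + 0.65606×0.92049×0.87264 = -0.312790 + 0.526984 = 0.214194.
Q̄ = (S_0/π) × [bracket] = (1361/π) × 0.214194 = 92.79 W/m².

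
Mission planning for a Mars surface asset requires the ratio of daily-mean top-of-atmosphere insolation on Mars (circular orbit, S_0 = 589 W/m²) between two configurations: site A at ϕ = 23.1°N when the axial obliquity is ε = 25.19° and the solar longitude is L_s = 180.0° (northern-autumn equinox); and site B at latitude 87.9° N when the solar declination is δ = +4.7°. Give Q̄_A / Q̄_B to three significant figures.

— Configuration A (ϕ=+23.1°):
Solar declination: sin δ = sin ε · sin L_s = sin 25.19° × sin 180.0° = 0.00000, so δ = +0.000°.
cos h₀ = −tan(+23.1°) tan(+0.000°) = -0.0000, h₀ = 1.5708 rad.
Bracket: h₀ sin ϕ sin δ + cos ϕ cos δ sin h₀ = 1.5708×0.39234×0.00000 + 0.91982×1.00000×1.00000 = 0.000000 + 0.919820 = 0.919820.
Q̄ = (S_0/π) × [bracket] = (589/π) × 0.919820 = 172.45 W/m².
— Configuration B (ϕ=+87.9°):
cos h₀ = −tan(+87.9°) tan(+4.700°) = -2.2421 ≤ −1 ⇒ polar day, h₀ = π.
Bracket: h₀ sin ϕ sin δ + cos ϕ cos δ sin h₀ = 3.1416×0.99933×0.08194 + 0.03664×0.99664×0.00000 = 0.257250 + 0.000000 = 0.257250.
Q̄ = (S_0/π) × [bracket] = (589/π) × 0.257250 = 48.230 W/m².
Ratio Q̄_A / Q̄_B = 172.45 / 48.230 = 3.576.

Q̄_A / Q̄_B ≈ 3.58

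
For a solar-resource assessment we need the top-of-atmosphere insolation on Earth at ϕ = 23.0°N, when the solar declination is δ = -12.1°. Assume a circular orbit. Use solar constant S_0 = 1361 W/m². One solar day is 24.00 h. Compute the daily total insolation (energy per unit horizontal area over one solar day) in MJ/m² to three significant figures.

cos h₀ = −tan(+23.0°) tan(-12.100°) = 0.0910, h₀ = 1.4797 rad.
Bracket: h₀ sin ϕ sin δ + cos ϕ cos δ sin h₀ = 1.4797×0.39073×-0.20962 + 0.92050×0.97778×0.99585 = -0.121195 + 0.896311 = 0.775116.
Q̄ = (S_0/π) × [bracket] = (1361/π) × 0.775116 = 335.80 W/m².
Daily total = Q̄ × 24.00 h × 3600 s/h = 335.80 × 24.00 × 3600 / 10⁶ = 29.01 MJ/m².

29.0 MJ/m²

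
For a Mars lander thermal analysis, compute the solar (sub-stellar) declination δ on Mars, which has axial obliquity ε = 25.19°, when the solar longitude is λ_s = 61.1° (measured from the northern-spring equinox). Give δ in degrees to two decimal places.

sin δ = sin ε · sin λ_s = sin 25.19° × sin 61.1° = 0.372616.
δ = arcsin(0.372616) = +21.88°.

δ = +21.88°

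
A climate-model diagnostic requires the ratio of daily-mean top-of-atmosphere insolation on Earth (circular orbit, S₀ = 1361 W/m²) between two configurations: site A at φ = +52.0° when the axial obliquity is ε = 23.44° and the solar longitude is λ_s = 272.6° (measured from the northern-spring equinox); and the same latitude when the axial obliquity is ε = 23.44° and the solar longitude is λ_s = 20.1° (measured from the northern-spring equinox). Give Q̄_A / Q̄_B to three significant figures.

Q̄_A / Q̄_B ≈ 0.206

— Configuration A (φ=+52.0°):
Solar declination: sin δ = sin ε · sin λ_s = sin 23.44° × sin 272.6° = -0.39738, so δ = -23.414°.
cos H₀ = −tan(+52.0°) tan(-23.414°) = 0.5543, H₀ = 0.9833 rad.
Bracket: H₀ sin φ sin δ + cos φ cos δ sin H₀ = 0.9833×0.78801×-0.39738 + 0.61566×0.91765×0.83234 = -0.307910 + 0.470239 = 0.162329.
Q̄ = (S₀/π) × [bracket] = (1361/π) × 0.162329 = 70.324 W/m².
— Configuration B (φ=+52.0°):
Solar declination: sin δ = sin ε · sin λ_s = sin 23.44° × sin 20.1° = 0.13670, so δ = +7.857°.
cos H₀ = −tan(+52.0°) tan(+7.857°) = -0.1766, H₀ = 1.7484 rad.
Bracket: H₀ sin φ sin δ + cos φ cos δ sin H₀ = 1.7484×0.78801×0.13670 + 0.61566×0.99061×0.98428 = 0.188339 + 0.600292 = 0.788631.
Q̄ = (S₀/π) × [bracket] = (1361/π) × 0.788631 = 341.65 W/m².
Ratio Q̄_A / Q̄_B = 70.324 / 341.65 = 0.2058.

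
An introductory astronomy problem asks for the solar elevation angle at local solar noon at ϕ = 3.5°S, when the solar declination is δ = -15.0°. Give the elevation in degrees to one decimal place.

78.5°

At local noon the hour angle is zero, so the zenith angle equals |ϕ − δ| = |-3.5° − (-15.000°)| = 11.500°.
Elevation = 90° − 11.500° = 78.5°.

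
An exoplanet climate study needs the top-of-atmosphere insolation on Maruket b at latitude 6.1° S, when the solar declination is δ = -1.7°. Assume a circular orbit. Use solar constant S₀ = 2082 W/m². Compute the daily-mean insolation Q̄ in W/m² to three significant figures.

cos H₀ = −tan(-6.1°) tan(-1.700°) = -0.0032, H₀ = 1.5740 rad.
Bracket: H₀ sin φ sin δ + cos φ cos δ sin H₀ = 1.5740×-0.10626×-0.02967 + 0.99434×0.99956×0.99999 = 0.004962 + 0.993893 = 0.998855.
Q̄ = (S₀/π) × [bracket] = (2082/π) × 0.998855 = 662.0 W/m².

Q̄ ≈ 662 W/m²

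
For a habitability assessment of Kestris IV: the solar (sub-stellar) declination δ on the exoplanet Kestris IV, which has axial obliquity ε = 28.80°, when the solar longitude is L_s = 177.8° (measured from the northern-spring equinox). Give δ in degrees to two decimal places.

δ = +1.06°

sin δ = sin ε · sin L_s = sin 28.80° × sin 177.8° = 0.018493.
δ = arcsin(0.018493) = +1.06°.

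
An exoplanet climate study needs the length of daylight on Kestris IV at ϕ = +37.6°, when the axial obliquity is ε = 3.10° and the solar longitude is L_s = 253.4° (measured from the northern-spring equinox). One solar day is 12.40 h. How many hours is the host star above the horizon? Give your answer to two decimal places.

Solar declination: sin δ = sin ε · sin L_s = sin 3.10° × sin 253.4° = -0.05182, so δ = -2.971°.
cos h₀ = −tan ϕ · tan δ = −tan(+37.6°) × tan(-2.971°) = 0.0400, so h₀ = 1.5308 rad = 87.71°.
Daylight = 2h₀/(2π) × 12.40 h = (1.5308/π) × 12.40 = 6.04 h.

6.04 h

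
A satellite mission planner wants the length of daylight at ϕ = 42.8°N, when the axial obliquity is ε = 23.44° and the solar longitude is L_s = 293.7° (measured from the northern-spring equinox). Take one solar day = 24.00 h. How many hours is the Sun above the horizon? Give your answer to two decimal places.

9.17 h

Solar declination: sin δ = sin ε · sin L_s = sin 23.44° × sin 293.7° = -0.36424, so δ = -21.361°.
cos h₀ = −tan ϕ · tan δ = −tan(+42.8°) × tan(-21.361°) = 0.3622, so h₀ = 1.2002 rad = 68.77°.
Daylight = 2h₀/(2π) × 24.00 h = (1.2002/π) × 24.00 = 9.17 h.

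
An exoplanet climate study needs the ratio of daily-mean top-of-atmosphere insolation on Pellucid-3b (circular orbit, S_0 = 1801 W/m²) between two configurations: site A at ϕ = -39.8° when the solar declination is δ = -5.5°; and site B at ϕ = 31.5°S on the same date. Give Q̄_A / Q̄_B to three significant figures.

Q̄_A / Q̄_B ≈ 0.930

— Configuration A (ϕ=-39.8°):
cos h₀ = −tan(-39.8°) tan(-5.500°) = -0.0802, h₀ = 1.6511 rad.
Bracket: h₀ sin ϕ sin δ + cos ϕ cos δ sin h₀ = 1.6511×-0.64011×-0.09585 + 0.76828×0.99540×0.99678 = 0.101302 + 0.762283 = 0.863585.
Q̄ = (S_0/π) × [bracket] = (1801/π) × 0.863585 = 495.07 W/m².
— Configuration B (ϕ=-31.5°):
cos h₀ = −tan(-31.5°) tan(-5.500°) = -0.0590, h₀ = 1.6298 rad.
Bracket: h₀ sin ϕ sin δ + cos ϕ cos δ sin h₀ = 1.6298×-0.52250×-0.09585 + 0.85264×0.99540×0.99826 = 0.081623 + 0.847241 = 0.928864.
Q̄ = (S_0/π) × [bracket] = (1801/π) × 0.928864 = 532.50 W/m².
Ratio Q̄_A / Q̄_B = 495.07 / 532.50 = 0.9297.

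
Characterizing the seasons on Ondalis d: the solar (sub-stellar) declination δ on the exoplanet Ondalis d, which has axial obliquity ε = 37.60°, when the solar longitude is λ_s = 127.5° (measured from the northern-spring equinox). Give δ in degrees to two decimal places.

δ = +28.95°

sin δ = sin ε · sin λ_s = sin 37.60° × sin 127.5° = 0.484061.
δ = arcsin(0.484061) = +28.95°.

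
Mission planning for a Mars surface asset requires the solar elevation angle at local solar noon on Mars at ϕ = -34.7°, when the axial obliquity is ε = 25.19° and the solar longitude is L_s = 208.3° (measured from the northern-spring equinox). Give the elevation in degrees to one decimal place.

66.9°

Solar declination: sin δ = sin ε · sin L_s = sin 25.19° × sin 208.3° = -0.20178, so δ = -11.641°.
At local noon the hour angle is zero, so the zenith angle equals |ϕ − δ| = |-34.7° − (-11.641°)| = 23.059°.
Elevation = 90° − 23.059° = 66.9°.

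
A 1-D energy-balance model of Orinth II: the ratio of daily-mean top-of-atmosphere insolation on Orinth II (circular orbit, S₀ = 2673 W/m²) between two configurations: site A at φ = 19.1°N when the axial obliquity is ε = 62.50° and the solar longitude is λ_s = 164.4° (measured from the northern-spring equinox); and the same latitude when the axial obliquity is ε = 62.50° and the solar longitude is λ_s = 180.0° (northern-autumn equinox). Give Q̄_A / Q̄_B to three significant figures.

Q̄_A / Q̄_B ≈ 1.10

— Configuration A (φ=+19.1°):
Solar declination: sin δ = sin ε · sin λ_s = sin 62.50° × sin 164.4° = 0.23853, so δ = +13.800°.
cos H₀ = −tan(+19.1°) tan(+13.800°) = -0.0851, H₀ = 1.6560 rad.
Bracket: H₀ sin φ sin δ + cos φ cos δ sin H₀ = 1.6560×0.32722×0.23853 + 0.94495×0.97113×0.99638 = 0.129254 + 0.914347 = 1.043601.
Q̄ = (S₀/π) × [bracket] = (2673/π) × 1.043601 = 887.94 W/m².
— Configuration B (φ=+19.1°):
Solar declination: sin δ = sin ε · sin λ_s = sin 62.50° × sin 180.0° = 0.00000, so δ = +0.000°.
cos H₀ = −tan(+19.1°) tan(+0.000°) = -0.0000, H₀ = 1.5708 rad.
Bracket: H₀ sin φ sin δ + cos φ cos δ sin H₀ = 1.5708×0.32722×0.00000 + 0.94495×1.00000×1.00000 = 0.000000 + 0.944950 = 0.944950.
Q̄ = (S₀/π) × [bracket] = (2673/π) × 0.944950 = 804.00 W/m².
Ratio Q̄_A / Q̄_B = 887.94 / 804.00 = 1.104.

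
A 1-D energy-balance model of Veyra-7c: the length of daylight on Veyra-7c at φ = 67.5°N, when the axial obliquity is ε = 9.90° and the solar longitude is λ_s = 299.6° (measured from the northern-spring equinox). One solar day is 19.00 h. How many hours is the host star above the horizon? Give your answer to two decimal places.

Solar declination: sin δ = sin ε · sin λ_s = sin 9.90° × sin 299.6° = -0.14949, so δ = -8.597°.
cos H₀ = −tan φ · tan δ = −tan(+67.5°) × tan(-8.597°) = 0.3650, so H₀ = 1.1972 rad = 68.59°.
Daylight = 2H₀/(2π) × 19.00 h = (1.1972/π) × 19.00 = 7.24 h.

7.24 h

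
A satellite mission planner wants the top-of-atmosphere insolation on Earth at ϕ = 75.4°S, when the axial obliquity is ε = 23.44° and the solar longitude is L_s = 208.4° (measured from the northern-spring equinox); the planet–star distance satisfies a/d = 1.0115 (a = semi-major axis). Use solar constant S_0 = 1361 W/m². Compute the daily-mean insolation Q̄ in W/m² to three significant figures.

Q̄ ≈ 269 W/m²

Solar declination: sin δ = sin ε · sin L_s = sin 23.44° × sin 208.4° = -0.18920, so δ = -10.906°.
cos h₀ = −tan(-75.4°) tan(-10.906°) = -0.7397, h₀ = 2.4034 rad.
Bracket: h₀ sin ϕ sin δ + cos ϕ cos δ sin h₀ = 2.4034×-0.96771×-0.18920 + 0.25207×0.98194×0.67294 = 0.440040 + 0.166565 = 0.606605.
Inverse-square distance factor (a/d)² = 1.0115² = 1.023132.
Q̄ = (S_0/π) × 1.023132 × [bracket] = (1361/π) × 1.023132 × 0.606605 = 268.9 W/m².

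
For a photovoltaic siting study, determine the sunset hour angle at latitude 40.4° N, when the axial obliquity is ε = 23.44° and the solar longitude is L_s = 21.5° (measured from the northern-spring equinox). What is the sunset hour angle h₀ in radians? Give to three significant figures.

Solar declination: sin δ = sin ε · sin L_s = sin 23.44° × sin 21.5° = 0.14579, so δ = +8.383°.
cos h₀ = −tan ϕ · tan δ = −tan(+40.4°) × tan(+8.383°) = -0.1254, so h₀ = 1.6965 rad = 97.20°.

h₀ = 1.70 rad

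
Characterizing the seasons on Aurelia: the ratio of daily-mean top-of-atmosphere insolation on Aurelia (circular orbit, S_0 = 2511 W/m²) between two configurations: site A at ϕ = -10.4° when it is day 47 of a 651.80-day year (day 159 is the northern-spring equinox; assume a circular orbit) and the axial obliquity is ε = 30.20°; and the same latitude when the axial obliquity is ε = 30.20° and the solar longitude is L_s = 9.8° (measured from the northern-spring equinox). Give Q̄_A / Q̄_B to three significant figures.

— Configuration A (ϕ=-10.4°):
Solar longitude: L_s = 360° × (47 − 159)/651.80 = -61.859°, i.e. -61.859° + 360° = 298.141°.
sin δ = sin 30.20° × sin 298.141° = -0.44356, so δ = -26.331°.
cos h₀ = −tan(-10.4°) tan(-26.331°) = -0.0908, h₀ = 1.6618 rad.
Bracket: h₀ sin ϕ sin δ + cos ϕ cos δ sin h₀ = 1.6618×-0.18052×-0.44356 + 0.98357×0.89624×0.99587 = 0.133063 + 0.877874 = 1.010937.
Q̄ = (S_0/π) × [bracket] = (2511/π) × 1.010937 = 808.02 W/m².
— Configuration B (ϕ=-10.4°):
Solar declination: sin δ = sin ε · sin L_s = sin 30.20° × sin 9.8° = 0.08562, so δ = +4.912°.
cos h₀ = −tan(-10.4°) tan(+4.912°) = 0.0158, h₀ = 1.5550 rad.
Bracket: h₀ sin ϕ sin δ + cos ϕ cos δ sin h₀ = 1.5550×-0.18052×0.08562 + 0.98357×0.99633×0.99988 = -0.024034 + 0.979843 = 0.955809.
Q̄ = (S_0/π) × [bracket] = (2511/π) × 0.955809 = 763.96 W/m².
Ratio Q̄_A / Q̄_B = 808.02 / 763.96 = 1.058.

Q̄_A / Q̄_B ≈ 1.06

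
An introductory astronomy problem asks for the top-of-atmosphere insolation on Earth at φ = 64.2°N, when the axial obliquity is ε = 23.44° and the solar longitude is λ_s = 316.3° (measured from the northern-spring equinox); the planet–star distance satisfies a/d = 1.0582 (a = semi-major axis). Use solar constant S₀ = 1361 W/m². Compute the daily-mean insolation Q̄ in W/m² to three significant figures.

Solar declination: sin δ = sin ε · sin λ_s = sin 23.44° × sin 316.3° = -0.27483, so δ = -15.952°.
cos H₀ = −tan(+64.2°) tan(-15.952°) = 0.5913, H₀ = 0.9382 rad.
Bracket: H₀ sin φ sin δ + cos φ cos δ sin H₀ = 0.9382×0.90032×-0.27483 + 0.43523×0.96149×0.80647 = -0.232143 + 0.337483 = 0.105340.
Inverse-square distance factor (a/d)² = 1.0582² = 1.119787.
Q̄ = (S₀/π) × 1.119787 × [bracket] = (1361/π) × 1.119787 × 0.105340 = 51.10 W/m².

Q̄ ≈ 51.1 W/m²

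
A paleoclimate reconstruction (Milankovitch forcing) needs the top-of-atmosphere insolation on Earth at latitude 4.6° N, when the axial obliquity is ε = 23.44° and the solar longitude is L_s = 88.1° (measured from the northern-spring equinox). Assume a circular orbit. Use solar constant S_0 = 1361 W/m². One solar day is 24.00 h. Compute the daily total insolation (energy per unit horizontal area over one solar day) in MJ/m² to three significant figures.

36.1 MJ/m²

Solar declination: sin δ = sin ε · sin L_s = sin 23.44° × sin 88.1° = 0.39757, so δ = +23.426°.
cos h₀ = −tan(+4.6°) tan(+23.426°) = -0.0349, h₀ = 1.6057 rad.
Bracket: h₀ sin ϕ sin δ + cos ϕ cos δ sin h₀ = 1.6057×0.08020×0.39757 + 0.99678×0.91757×0.99939 = 0.051198 + 0.914058 = 0.965256.
Q̄ = (S_0/π) × [bracket] = (1361/π) × 0.965256 = 418.17 W/m².
Daily total = Q̄ × 24.00 h × 3600 s/h = 418.17 × 24.00 × 3600 / 10⁶ = 36.13 MJ/m².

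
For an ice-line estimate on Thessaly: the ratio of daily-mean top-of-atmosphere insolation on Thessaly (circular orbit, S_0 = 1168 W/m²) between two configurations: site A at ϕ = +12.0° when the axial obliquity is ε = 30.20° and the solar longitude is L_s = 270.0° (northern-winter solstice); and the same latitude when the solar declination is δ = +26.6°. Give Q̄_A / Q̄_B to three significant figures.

Q̄_A / Q̄_B ≈ 0.670

— Configuration A (ϕ=+12.0°):
Solar declination: sin δ = sin ε · sin L_s = sin 30.20° × sin 270.0° = -0.50302, so δ = -30.200°.
cos h₀ = −tan(+12.0°) tan(-30.200°) = 0.1237, h₀ = 1.4468 rad.
Bracket: h₀ sin ϕ sin δ + cos ϕ cos δ sin h₀ = 1.4468×0.20791×-0.50302 + 0.97815×0.86427×0.99232 = -0.151311 + 0.838893 = 0.687582.
Q̄ = (S_0/π) × [bracket] = (1168/π) × 0.687582 = 255.63 W/m².
— Configuration B (ϕ=+12.0°):
cos h₀ = −tan(+12.0°) tan(+26.600°) = -0.1064, h₀ = 1.6774 rad.
Bracket: h₀ sin ϕ sin δ + cos ϕ cos δ sin h₀ = 1.6774×0.20791×0.44776 + 0.97815×0.89415×0.99432 = 0.156156 + 0.869645 = 1.025801.
Q̄ = (S_0/π) × [bracket] = (1168/π) × 1.025801 = 381.38 W/m².
Ratio Q̄_A / Q̄_B = 255.63 / 381.38 = 0.6703.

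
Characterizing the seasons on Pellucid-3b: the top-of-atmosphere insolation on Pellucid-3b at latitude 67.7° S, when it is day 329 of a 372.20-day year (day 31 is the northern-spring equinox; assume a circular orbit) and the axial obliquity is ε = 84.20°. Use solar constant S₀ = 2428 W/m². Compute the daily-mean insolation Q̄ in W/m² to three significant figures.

Q̄ ≈ 2.12e+03 W/m²

Solar longitude: λ_s = 360° × (329 − 31)/372.20 = 288.232°.
sin δ = sin 84.20° × sin 288.232° = -0.94493, so δ = -70.897°.
cos H₀ = −tan(-67.7°) tan(-70.897°) = -7.0402 ≤ −1 ⇒ polar day, H₀ = π.
Bracket: H₀ sin φ sin δ + cos φ cos δ sin H₀ = 3.1416×-0.92521×-0.94493 + 0.37946×0.32726×0.00000 = 2.746571 + 0.000000 = 2.746571.
Q̄ = (S₀/π) × [bracket] = (2428/π) × 2.746571 = 2123 W/m².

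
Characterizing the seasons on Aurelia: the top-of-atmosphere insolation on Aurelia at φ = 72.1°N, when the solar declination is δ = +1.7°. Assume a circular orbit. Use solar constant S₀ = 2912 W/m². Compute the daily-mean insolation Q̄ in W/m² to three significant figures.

cos H₀ = −tan(+72.1°) tan(+1.700°) = -0.0919, H₀ = 1.6628 rad.
Bracket: H₀ sin φ sin δ + cos φ cos δ sin H₀ = 1.6628×0.95159×0.02967 + 0.30736×0.99956×0.99577 = 0.046947 + 0.305925 = 0.352872.
Q̄ = (S₀/π) × [bracket] = (2912/π) × 0.352872 = 327.1 W/m².

Q̄ ≈ 327 W/m²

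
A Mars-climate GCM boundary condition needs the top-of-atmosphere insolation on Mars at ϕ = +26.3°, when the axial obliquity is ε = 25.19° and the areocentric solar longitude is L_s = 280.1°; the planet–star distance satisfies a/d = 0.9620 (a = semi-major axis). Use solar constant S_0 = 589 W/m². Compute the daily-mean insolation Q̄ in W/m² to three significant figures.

sin δ = sin 25.19° × sin 280.1° = -0.41903, so δ = -24.773°.
cos h₀ = −tan(+26.3°) tan(-24.773°) = 0.2281, h₀ = 1.3407 rad.
Bracket: h₀ sin ϕ sin δ + cos ϕ cos δ sin h₀ = 1.3407×0.44307×-0.41903 + 0.89649×0.90797×0.97364 = -0.248914 + 0.792529 = 0.543615.
Inverse-square distance factor (a/d)² = 0.9620² = 0.925444.
Q̄ = (S_0/π) × 0.925444 × [bracket] = (589/π) × 0.925444 × 0.543615 = 94.32 W/m².

Q̄ ≈ 94.3 W/m²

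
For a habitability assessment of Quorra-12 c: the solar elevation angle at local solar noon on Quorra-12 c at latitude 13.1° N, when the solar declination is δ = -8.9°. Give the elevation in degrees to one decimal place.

At local noon the hour angle is zero, so the zenith angle equals |φ − δ| = |+13.1° − (-8.900°)| = 22.000°.
Elevation = 90° − 22.000° = 68.0°.

68.0°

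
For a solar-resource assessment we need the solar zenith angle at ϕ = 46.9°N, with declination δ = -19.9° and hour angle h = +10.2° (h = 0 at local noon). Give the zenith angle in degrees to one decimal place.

cos θ_z = sin ϕ sin δ + cos ϕ cos δ cos h = -0.248532 + 0.632320 = 0.383788.
θ_z = arccos(0.383788) = 67.4°.

θ_z = 67.4°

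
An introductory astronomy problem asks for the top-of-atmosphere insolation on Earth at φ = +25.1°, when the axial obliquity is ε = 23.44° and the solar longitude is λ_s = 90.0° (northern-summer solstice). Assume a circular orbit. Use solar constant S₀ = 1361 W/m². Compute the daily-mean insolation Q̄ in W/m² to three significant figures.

Q̄ ≈ 482 W/m²

Solar declination: sin δ = sin ε · sin λ_s = sin 23.44° × sin 90.0° = 0.39779, so δ = +23.440°.
cos H₀ = −tan(+25.1°) tan(+23.440°) = -0.2031, H₀ = 1.7753 rad.
Bracket: H₀ sin φ sin δ + cos φ cos δ sin H₀ = 1.7753×0.42420×0.39779 + 0.90557×0.91748×0.97916 = 0.299569 + 0.813528 = 1.113097.
Q̄ = (S₀/π) × [bracket] = (1361/π) × 1.113097 = 482.2 W/m².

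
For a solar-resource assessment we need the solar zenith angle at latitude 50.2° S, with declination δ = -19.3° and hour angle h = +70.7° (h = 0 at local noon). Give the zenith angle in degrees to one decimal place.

cos θ_z = sin φ sin δ + cos φ cos δ cos h = 0.253929 + 0.199676 = 0.453605.
θ_z = arccos(0.453605) = 63.0°.

θ_z = 63.0°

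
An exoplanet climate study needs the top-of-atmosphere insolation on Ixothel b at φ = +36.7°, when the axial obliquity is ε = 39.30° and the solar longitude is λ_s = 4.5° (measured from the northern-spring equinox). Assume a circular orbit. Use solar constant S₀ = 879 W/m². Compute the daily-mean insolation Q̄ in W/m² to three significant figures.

Q̄ ≈ 237 W/m²

Solar declination: sin δ = sin ε · sin λ_s = sin 39.30° × sin 4.5° = 0.04969, so δ = +2.848°.
cos H₀ = −tan(+36.7°) tan(+2.848°) = -0.0371, H₀ = 1.6079 rad.
Bracket: H₀ sin φ sin δ + cos φ cos δ sin H₀ = 1.6079×0.59763×0.04969 + 0.80178×0.99876×0.99931 = 0.047749 + 0.800233 = 0.847982.
Q̄ = (S₀/π) × [bracket] = (879/π) × 0.847982 = 237.3 W/m².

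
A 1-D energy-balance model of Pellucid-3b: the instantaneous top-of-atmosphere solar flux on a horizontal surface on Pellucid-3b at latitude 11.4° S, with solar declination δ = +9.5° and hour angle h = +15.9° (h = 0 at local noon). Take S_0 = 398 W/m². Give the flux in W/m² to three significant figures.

357 W/m²

cos θ_z = sin ϕ sin δ + cos ϕ cos δ cos h = -0.032623 + 0.929838 = 0.897215.
Flux = S_0 · cos θ_z = 398 × 0.897215 = 357.1 W/m².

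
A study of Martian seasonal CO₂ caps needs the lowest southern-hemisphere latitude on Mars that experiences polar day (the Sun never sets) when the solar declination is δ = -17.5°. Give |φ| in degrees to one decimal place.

Polar day requires cos H₀ = −tan φ tan δ ≤ −1, i.e. tan φ tan δ ≥ 1.
The boundary is |tan φ| · |tan δ| = 1, so |φ| = 90° − |δ| = 90° − 17.5° = 72.5° in the southern hemisphere.

|φ| = 72.5°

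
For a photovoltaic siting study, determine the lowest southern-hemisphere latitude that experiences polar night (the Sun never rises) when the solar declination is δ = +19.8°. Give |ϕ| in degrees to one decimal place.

Polar night requires cos h₀ = −tan ϕ tan δ ≥ 1, i.e. tan ϕ tan δ ≤ −1.
The boundary is |tan ϕ| · |tan δ| = 1, so |ϕ| = 90° − |δ| = 90° − 19.8° = 70.2° in the southern hemisphere.

|ϕ| = 70.2°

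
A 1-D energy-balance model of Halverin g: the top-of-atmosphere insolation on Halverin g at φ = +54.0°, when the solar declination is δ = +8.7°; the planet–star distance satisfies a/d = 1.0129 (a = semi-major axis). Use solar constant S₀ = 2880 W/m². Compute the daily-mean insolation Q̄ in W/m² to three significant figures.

Q̄ ≈ 739 W/m²

cos H₀ = −tan(+54.0°) tan(+8.700°) = -0.2106, H₀ = 1.7830 rad.
Bracket: H₀ sin φ sin δ + cos φ cos δ sin H₀ = 1.7830×0.80902×0.15126 + 0.58779×0.98849×0.97757 = 0.218190 + 0.567992 = 0.786182.
Inverse-square distance factor (a/d)² = 1.0129² = 1.025966.
Q̄ = (S₀/π) × 1.025966 × [bracket] = (2880/π) × 1.025966 × 0.786182 = 739.4 W/m².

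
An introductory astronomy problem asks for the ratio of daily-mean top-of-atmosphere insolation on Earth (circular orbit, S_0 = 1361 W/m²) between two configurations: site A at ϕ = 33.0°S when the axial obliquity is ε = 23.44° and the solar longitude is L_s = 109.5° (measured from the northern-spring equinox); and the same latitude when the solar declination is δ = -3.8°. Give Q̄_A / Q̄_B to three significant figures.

— Configuration A (ϕ=-33.0°):
Solar declination: sin δ = sin ε · sin L_s = sin 23.44° × sin 109.5° = 0.37497, so δ = +22.023°.
cos h₀ = −tan(-33.0°) tan(+22.023°) = 0.2627, h₀ = 1.3050 rad.
Bracket: h₀ sin ϕ sin δ + cos ϕ cos δ sin h₀ = 1.3050×-0.54464×0.37497 + 0.83867×0.92704×0.96488 = -0.266512 + 0.750176 = 0.483664.
Q̄ = (S_0/π) × [bracket] = (1361/π) × 0.483664 = 209.53 W/m².
— Configuration B (ϕ=-33.0°):
cos h₀ = −tan(-33.0°) tan(-3.800°) = -0.0431, h₀ = 1.6139 rad.
Bracket: h₀ sin ϕ sin δ + cos ϕ cos δ sin h₀ = 1.6139×-0.54464×-0.06627 + 0.83867×0.99780×0.99907 = 0.058251 + 0.836047 = 0.894298.
Q̄ = (S_0/π) × [bracket] = (1361/π) × 0.894298 = 387.43 W/m².
Ratio Q̄_A / Q̄_B = 209.53 / 387.43 = 0.5408.

Q̄_A / Q̄_B ≈ 0.541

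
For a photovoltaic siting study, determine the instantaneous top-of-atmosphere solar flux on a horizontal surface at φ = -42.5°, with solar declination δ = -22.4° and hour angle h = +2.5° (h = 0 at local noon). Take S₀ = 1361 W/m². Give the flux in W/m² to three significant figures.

1.28e+03 W/m²

cos θ_z = sin φ sin δ + cos φ cos δ cos h = 0.257447 + 0.680998 = 0.938445.
Flux = S₀ · cos θ_z = 1361 × 0.938445 = 1277 W/m².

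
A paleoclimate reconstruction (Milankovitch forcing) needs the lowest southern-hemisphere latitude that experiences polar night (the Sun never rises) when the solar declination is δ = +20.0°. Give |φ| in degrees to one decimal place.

Polar night requires cos H₀ = −tan φ tan δ ≥ 1, i.e. tan φ tan δ ≤ −1.
The boundary is |tan φ| · |tan δ| = 1, so |φ| = 90° − |δ| = 90° − 20.0° = 70.0° in the southern hemisphere.

|φ| = 70.0°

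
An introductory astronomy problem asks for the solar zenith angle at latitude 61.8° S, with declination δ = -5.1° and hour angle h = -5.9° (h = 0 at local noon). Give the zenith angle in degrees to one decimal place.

cos θ_z = sin φ sin δ + cos φ cos δ cos h = 0.078343 + 0.468187 = 0.546530.
θ_z = arccos(0.546530) = 56.9°.

θ_z = 56.9°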